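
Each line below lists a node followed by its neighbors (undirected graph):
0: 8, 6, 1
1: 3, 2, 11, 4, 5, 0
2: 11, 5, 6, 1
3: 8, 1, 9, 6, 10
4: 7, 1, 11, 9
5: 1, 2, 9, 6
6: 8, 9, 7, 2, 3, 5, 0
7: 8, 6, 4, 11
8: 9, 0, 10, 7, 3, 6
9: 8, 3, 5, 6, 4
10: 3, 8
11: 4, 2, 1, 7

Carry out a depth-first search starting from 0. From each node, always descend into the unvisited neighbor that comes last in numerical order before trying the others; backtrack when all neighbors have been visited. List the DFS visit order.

0 -> 8 -> 10 -> 3 -> 9 -> 6 -> 7 -> 11 -> 4 -> 1 -> 5 -> 2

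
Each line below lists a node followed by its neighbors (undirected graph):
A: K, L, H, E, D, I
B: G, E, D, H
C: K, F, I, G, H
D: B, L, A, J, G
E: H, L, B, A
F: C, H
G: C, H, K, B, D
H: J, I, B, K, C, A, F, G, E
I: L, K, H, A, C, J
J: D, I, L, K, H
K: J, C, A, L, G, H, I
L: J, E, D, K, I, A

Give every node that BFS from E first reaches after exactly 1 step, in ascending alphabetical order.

A, B, H, L

Level 0: E
Level 1: A, B, H, L
Level 2: C, D, F, G, I, J, K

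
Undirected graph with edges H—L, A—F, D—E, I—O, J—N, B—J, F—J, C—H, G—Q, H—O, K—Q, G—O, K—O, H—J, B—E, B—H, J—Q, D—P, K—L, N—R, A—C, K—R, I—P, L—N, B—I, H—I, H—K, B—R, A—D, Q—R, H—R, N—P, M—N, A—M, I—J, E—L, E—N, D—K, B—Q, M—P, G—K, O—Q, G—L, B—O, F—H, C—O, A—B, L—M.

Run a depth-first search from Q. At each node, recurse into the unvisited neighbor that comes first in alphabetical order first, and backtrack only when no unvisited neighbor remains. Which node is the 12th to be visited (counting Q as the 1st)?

D

Visit Q
Q → B
B → A
A → C
C → H
H → F
F → J
J → I
I → O
O → G
G → K
K → D
D → E
E → L
L → M
M → N
N → P
N → R

Visit order: Q, B, A, C, H, F, J, I, O, G, K, D, E, L, M, N, P, R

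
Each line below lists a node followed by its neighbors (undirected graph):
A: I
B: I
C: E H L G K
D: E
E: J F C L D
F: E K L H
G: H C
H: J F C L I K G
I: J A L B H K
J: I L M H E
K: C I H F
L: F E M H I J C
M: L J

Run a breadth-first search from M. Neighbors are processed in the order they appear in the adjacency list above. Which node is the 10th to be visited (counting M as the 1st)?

Visit M; enqueue L, J → queue [L, J]
Visit L; enqueue F, E, H, I, C → queue [J, F, E, H, I, C]
Visit J → queue [F, E, H, I, C]
Visit F; enqueue K → queue [E, H, I, C, K]
Visit E; enqueue D → queue [H, I, C, K, D]
Visit H; enqueue G → queue [I, C, K, D, G]
Visit I; enqueue A, B → queue [C, K, D, G, A, B]
Visit C → queue [K, D, G, A, B]
Visit K → queue [D, G, A, B]
Visit D → queue [G, A, B]
Visit G → queue [A, B]
Visit A → queue [B]
Visit B → queue []

Visit order: M, L, J, F, E, H, I, C, K, D, G, A, B

D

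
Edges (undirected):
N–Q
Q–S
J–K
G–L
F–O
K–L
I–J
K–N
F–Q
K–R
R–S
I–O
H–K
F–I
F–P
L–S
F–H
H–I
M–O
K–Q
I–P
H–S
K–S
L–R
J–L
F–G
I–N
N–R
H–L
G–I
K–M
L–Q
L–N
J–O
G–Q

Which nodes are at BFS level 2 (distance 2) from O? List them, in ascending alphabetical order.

G, H, K, L, N, P, Q

Level 0: O
Level 1: F, I, J, M
Level 2: G, H, K, L, N, P, Q
Level 3: R, S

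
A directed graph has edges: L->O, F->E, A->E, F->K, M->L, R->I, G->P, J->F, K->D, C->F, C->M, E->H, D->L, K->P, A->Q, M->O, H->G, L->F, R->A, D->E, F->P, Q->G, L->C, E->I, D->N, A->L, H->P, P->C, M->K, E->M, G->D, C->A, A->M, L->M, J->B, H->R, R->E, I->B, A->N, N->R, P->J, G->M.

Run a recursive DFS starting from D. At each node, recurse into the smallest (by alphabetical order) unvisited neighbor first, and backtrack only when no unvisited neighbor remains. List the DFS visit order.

D, E, H, G, M, K, P, C, A, L, F, O, N, R, I, B, Q, J

Visit D
D → E
E → H
H → G
G → M
M → K
K → P
P → C
C → A
A → L
L → F
L → O
A → N
N → R
R → I
I → B
A → Q
P → J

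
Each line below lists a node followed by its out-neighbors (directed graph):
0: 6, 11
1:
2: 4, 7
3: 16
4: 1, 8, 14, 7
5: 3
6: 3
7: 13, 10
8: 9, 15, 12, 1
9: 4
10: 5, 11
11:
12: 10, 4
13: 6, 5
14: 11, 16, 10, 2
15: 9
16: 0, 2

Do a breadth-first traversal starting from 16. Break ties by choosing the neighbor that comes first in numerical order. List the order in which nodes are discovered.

16, 0, 2, 6, 11, 4, 7, 3, 1, 8, 14, 10, 13, 9, 12, 15, 5

Visit 16; enqueue 0, 2 → queue [0, 2]
Visit 0; enqueue 6, 11 → queue [2, 6, 11]
Visit 2; enqueue 4, 7 → queue [6, 11, 4, 7]
Visit 6; enqueue 3 → queue [11, 4, 7, 3]
Visit 11 → queue [4, 7, 3]
Visit 4; enqueue 1, 8, 14 → queue [7, 3, 1, 8, 14]
Visit 7; enqueue 10, 13 → queue [3, 1, 8, 14, 10, 13]
Visit 3 → queue [1, 8, 14, 10, 13]
Visit 1 → queue [8, 14, 10, 13]
Visit 8; enqueue 9, 12, 15 → queue [14, 10, 13, 9, 12, 15]
Visit 14 → queue [10, 13, 9, 12, 15]
Visit 10; enqueue 5 → queue [13, 9, 12, 15, 5]
Visit 13 → queue [9, 12, 15, 5]
Visit 9 → queue [12, 15, 5]
Visit 12 → queue [15, 5]
Visit 15 → queue [5]
Visit 5 → queue []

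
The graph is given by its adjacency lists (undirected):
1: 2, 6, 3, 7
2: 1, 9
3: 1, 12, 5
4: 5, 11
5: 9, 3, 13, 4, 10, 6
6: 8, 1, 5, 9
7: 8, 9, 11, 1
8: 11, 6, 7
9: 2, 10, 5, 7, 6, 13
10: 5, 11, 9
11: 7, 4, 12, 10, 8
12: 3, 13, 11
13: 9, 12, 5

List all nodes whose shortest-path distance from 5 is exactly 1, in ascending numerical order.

3, 4, 6, 9, 10, 13

Level 0: 5
Level 1: 3, 4, 6, 9, 10, 13
Level 2: 1, 2, 7, 8, 11, 12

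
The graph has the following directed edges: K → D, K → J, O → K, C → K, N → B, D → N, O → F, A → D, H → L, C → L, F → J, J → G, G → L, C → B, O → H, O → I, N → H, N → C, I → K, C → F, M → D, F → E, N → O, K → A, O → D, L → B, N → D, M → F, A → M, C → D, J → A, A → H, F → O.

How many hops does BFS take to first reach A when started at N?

3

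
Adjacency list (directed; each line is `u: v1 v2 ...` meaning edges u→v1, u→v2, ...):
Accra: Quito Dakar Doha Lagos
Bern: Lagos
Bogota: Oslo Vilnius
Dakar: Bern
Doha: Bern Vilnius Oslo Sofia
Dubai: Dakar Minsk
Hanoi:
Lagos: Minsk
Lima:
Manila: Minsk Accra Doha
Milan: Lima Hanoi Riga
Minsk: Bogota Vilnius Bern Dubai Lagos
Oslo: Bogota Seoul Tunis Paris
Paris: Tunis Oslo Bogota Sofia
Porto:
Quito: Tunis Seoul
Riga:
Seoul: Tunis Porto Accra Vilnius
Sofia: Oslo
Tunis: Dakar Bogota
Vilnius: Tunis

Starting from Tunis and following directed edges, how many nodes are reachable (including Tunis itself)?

BFS from Tunis visits: Tunis, Dakar, Bogota, Bern, Oslo, Vilnius, Lagos, Seoul, Paris, Minsk, Porto, Accra, Sofia, Dubai, Quito, Doha
Reachable nodes: 16 of 21 total.

16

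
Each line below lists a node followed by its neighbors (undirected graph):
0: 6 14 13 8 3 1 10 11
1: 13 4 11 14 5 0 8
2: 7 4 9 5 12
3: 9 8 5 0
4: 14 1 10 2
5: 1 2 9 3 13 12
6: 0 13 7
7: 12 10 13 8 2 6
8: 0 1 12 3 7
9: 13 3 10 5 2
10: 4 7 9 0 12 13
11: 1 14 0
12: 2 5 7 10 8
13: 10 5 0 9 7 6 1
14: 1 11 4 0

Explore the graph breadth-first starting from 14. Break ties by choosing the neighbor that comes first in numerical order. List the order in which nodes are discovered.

Visit 14; enqueue 0, 1, 4, 11 → queue [0, 1, 4, 11]
Visit 0; enqueue 3, 6, 8, 10, 13 → queue [1, 4, 11, 3, 6, 8, 10, 13]
Visit 1; enqueue 5 → queue [4, 11, 3, 6, 8, 10, 13, 5]
Visit 4; enqueue 2 → queue [11, 3, 6, 8, 10, 13, 5, 2]
Visit 11 → queue [3, 6, 8, 10, 13, 5, 2]
Visit 3; enqueue 9 → queue [6, 8, 10, 13, 5, 2, 9]
Visit 6; enqueue 7 → queue [8, 10, 13, 5, 2, 9, 7]
Visit 8; enqueue 12 → queue [10, 13, 5, 2, 9, 7, 12]
Visit 10 → queue [13, 5, 2, 9, 7, 12]
Visit 13 → queue [5, 2, 9, 7, 12]
Visit 5 → queue [2, 9, 7, 12]
Visit 2 → queue [9, 7, 12]
Visit 9 → queue [7, 12]
Visit 7 → queue [12]
Visit 12 → queue []

14, 0, 1, 4, 11, 3, 6, 8, 10, 13, 5, 2, 9, 7, 12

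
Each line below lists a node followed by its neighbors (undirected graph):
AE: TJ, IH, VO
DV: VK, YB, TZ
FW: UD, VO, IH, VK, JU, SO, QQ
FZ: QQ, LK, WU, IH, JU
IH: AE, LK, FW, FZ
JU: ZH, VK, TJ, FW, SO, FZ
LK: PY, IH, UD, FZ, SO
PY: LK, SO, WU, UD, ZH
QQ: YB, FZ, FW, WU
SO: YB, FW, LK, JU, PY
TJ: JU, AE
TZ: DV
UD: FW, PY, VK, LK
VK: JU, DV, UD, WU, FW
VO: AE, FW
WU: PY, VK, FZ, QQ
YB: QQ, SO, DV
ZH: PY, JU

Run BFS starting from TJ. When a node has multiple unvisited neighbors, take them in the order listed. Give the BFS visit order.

Visit TJ; enqueue JU, AE → queue [JU, AE]
Visit JU; enqueue ZH, VK, FW, SO, FZ → queue [AE, ZH, VK, FW, SO, FZ]
Visit AE; enqueue IH, VO → queue [ZH, VK, FW, SO, FZ, IH, VO]
Visit ZH; enqueue PY → queue [VK, FW, SO, FZ, IH, VO, PY]
Visit VK; enqueue DV, UD, WU → queue [FW, SO, FZ, IH, VO, PY, DV, UD, WU]
Visit FW; enqueue QQ → queue [SO, FZ, IH, VO, PY, DV, UD, WU, QQ]
Visit SO; enqueue YB, LK → queue [FZ, IH, VO, PY, DV, UD, WU, QQ, YB, LK]
Visit FZ → queue [IH, VO, PY, DV, UD, WU, QQ, YB, LK]
Visit IH → queue [VO, PY, DV, UD, WU, QQ, YB, LK]
Visit VO → queue [PY, DV, UD, WU, QQ, YB, LK]
Visit PY → queue [DV, UD, WU, QQ, YB, LK]
Visit DV; enqueue TZ → queue [UD, WU, QQ, YB, LK, TZ]
Visit UD → queue [WU, QQ, YB, LK, TZ]
Visit WU → queue [QQ, YB, LK, TZ]
Visit QQ → queue [YB, LK, TZ]
Visit YB → queue [LK, TZ]
Visit LK → queue [TZ]
Visit TZ → queue []

TJ JU AE ZH VK FW SO FZ IH VO PY DV UD WU QQ YB LK TZ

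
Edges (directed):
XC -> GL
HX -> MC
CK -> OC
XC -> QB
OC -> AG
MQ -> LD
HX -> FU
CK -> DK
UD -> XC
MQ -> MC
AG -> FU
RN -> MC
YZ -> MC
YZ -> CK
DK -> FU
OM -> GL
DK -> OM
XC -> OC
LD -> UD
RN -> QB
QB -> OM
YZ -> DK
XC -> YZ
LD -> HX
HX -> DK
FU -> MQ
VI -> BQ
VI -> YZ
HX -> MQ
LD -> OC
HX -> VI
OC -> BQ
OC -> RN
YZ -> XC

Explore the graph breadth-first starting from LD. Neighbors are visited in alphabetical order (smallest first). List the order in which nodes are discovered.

Visit LD; enqueue HX, OC, UD → queue [HX, OC, UD]
Visit HX; enqueue DK, FU, MC, MQ, VI → queue [OC, UD, DK, FU, MC, MQ, VI]
Visit OC; enqueue AG, BQ, RN → queue [UD, DK, FU, MC, MQ, VI, AG, BQ, RN]
Visit UD; enqueue XC → queue [DK, FU, MC, MQ, VI, AG, BQ, RN, XC]
Visit DK; enqueue OM → queue [FU, MC, MQ, VI, AG, BQ, RN, XC, OM]
Visit FU → queue [MC, MQ, VI, AG, BQ, RN, XC, OM]
Visit MC → queue [MQ, VI, AG, BQ, RN, XC, OM]
Visit MQ → queue [VI, AG, BQ, RN, XC, OM]
Visit VI; enqueue YZ → queue [AG, BQ, RN, XC, OM, YZ]
Visit AG → queue [BQ, RN, XC, OM, YZ]
Visit BQ → queue [RN, XC, OM, YZ]
Visit RN; enqueue QB → queue [XC, OM, YZ, QB]
Visit XC; enqueue GL → queue [OM, YZ, QB, GL]
Visit OM → queue [YZ, QB, GL]
Visit YZ; enqueue CK → queue [QB, GL, CK]
Visit QB → queue [GL, CK]
Visit GL → queue [CK]
Visit CK → queue []

LD, HX, OC, UD, DK, FU, MC, MQ, VI, AG, BQ, RN, XC, OM, YZ, QB, GL, CK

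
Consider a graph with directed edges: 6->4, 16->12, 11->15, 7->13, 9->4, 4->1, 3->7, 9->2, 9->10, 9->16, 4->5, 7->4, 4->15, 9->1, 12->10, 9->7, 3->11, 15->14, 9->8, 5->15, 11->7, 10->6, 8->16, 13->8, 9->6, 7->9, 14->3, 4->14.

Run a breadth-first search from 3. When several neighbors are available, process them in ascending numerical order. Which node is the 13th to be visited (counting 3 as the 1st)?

8

Visit 3; enqueue 7, 11 → queue [7, 11]
Visit 7; enqueue 4, 9, 13 → queue [11, 4, 9, 13]
Visit 11; enqueue 15 → queue [4, 9, 13, 15]
Visit 4; enqueue 1, 5, 14 → queue [9, 13, 15, 1, 5, 14]
Visit 9; enqueue 2, 6, 8, 10, 16 → queue [13, 15, 1, 5, 14, 2, 6, 8, 10, 16]
Visit 13 → queue [15, 1, 5, 14, 2, 6, 8, 10, 16]
Visit 15 → queue [1, 5, 14, 2, 6, 8, 10, 16]
Visit 1 → queue [5, 14, 2, 6, 8, 10, 16]
Visit 5 → queue [14, 2, 6, 8, 10, 16]
Visit 14 → queue [2, 6, 8, 10, 16]
Visit 2 → queue [6, 8, 10, 16]
Visit 6 → queue [8, 10, 16]
Visit 8 → queue [10, 16]
Visit 10 → queue [16]
Visit 16; enqueue 12 → queue [12]
Visit 12 → queue []

Visit order: 3, 7, 11, 4, 9, 13, 15, 1, 5, 14, 2, 6, 8, 10, 16, 12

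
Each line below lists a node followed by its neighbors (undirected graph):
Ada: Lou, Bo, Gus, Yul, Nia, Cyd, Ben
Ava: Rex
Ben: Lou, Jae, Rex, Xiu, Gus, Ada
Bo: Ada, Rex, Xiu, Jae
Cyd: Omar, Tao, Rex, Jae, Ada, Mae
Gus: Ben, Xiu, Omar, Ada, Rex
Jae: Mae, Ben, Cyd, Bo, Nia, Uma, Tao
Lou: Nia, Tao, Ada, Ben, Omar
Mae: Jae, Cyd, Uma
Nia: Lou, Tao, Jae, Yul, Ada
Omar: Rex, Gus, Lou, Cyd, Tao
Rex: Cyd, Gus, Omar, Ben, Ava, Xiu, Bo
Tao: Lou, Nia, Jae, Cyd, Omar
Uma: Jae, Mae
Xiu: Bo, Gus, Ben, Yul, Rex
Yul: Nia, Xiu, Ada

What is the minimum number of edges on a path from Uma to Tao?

Level 0: Uma
Level 1: Jae, Mae
Level 2: Ben, Bo, Cyd, Nia, Tao
Level 3: Ada, Gus, Lou, Omar, Rex, Xiu, Yul
Level 4: Ava
Tao first appears at level 2.

2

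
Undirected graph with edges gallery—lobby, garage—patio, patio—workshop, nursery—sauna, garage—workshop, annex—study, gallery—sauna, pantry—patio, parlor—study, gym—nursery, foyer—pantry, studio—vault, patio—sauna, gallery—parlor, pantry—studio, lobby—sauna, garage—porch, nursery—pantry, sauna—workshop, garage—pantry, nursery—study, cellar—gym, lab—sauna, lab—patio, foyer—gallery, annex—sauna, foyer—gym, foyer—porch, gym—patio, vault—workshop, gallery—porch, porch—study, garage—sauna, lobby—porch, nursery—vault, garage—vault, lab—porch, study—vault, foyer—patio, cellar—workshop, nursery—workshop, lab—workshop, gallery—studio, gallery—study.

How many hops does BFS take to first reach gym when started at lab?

2

Level 0: lab
Level 1: patio, porch, sauna, workshop
Level 2: annex, cellar, foyer, gallery, garage, gym, lobby, nursery, pantry, study, vault
Level 3: parlor, studio
gym first appears at level 2.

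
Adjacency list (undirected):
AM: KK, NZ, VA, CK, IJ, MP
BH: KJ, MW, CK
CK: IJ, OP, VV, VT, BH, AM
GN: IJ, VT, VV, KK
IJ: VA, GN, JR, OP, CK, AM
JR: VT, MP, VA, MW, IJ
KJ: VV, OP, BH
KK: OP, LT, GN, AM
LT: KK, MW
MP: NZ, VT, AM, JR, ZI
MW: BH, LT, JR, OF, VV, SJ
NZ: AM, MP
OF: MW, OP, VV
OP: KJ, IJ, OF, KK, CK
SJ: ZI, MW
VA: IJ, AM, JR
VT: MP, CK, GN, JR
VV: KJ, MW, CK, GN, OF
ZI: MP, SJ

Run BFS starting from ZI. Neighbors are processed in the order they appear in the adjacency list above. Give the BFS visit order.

Visit ZI; enqueue MP, SJ → queue [MP, SJ]
Visit MP; enqueue NZ, VT, AM, JR → queue [SJ, NZ, VT, AM, JR]
Visit SJ; enqueue MW → queue [NZ, VT, AM, JR, MW]
Visit NZ → queue [VT, AM, JR, MW]
Visit VT; enqueue CK, GN → queue [AM, JR, MW, CK, GN]
Visit AM; enqueue KK, VA, IJ → queue [JR, MW, CK, GN, KK, VA, IJ]
Visit JR → queue [MW, CK, GN, KK, VA, IJ]
Visit MW; enqueue BH, LT, OF, VV → queue [CK, GN, KK, VA, IJ, BH, LT, OF, VV]
Visit CK; enqueue OP → queue [GN, KK, VA, IJ, BH, LT, OF, VV, OP]
Visit GN → queue [KK, VA, IJ, BH, LT, OF, VV, OP]
Visit KK → queue [VA, IJ, BH, LT, OF, VV, OP]
Visit VA → queue [IJ, BH, LT, OF, VV, OP]
Visit IJ → queue [BH, LT, OF, VV, OP]
Visit BH; enqueue KJ → queue [LT, OF, VV, OP, KJ]
Visit LT → queue [OF, VV, OP, KJ]
Visit OF → queue [VV, OP, KJ]
Visit VV → queue [OP, KJ]
Visit OP → queue [KJ]
Visit KJ → queue []

ZI → MP → SJ → NZ → VT → AM → JR → MW → CK → GN → KK → VA → IJ → BH → LT → OF → VV → OP → KJ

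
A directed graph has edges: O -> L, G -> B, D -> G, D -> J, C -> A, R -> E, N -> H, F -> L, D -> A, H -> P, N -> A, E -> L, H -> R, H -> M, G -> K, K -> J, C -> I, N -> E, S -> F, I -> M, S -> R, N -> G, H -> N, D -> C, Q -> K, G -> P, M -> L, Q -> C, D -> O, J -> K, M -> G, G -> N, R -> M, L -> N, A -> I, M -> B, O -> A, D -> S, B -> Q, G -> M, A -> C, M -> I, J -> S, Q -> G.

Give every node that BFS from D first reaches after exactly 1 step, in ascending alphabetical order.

A, C, G, J, O, S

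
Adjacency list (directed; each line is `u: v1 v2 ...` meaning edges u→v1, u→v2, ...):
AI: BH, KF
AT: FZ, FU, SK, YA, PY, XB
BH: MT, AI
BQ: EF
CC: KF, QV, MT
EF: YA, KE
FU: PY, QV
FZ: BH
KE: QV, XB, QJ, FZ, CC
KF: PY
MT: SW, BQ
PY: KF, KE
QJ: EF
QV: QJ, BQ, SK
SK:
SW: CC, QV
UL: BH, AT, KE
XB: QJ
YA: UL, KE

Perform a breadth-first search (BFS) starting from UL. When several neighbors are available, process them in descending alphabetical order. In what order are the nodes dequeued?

Visit UL; enqueue KE, BH, AT → queue [KE, BH, AT]
Visit KE; enqueue XB, QV, QJ, FZ, CC → queue [BH, AT, XB, QV, QJ, FZ, CC]
Visit BH; enqueue MT, AI → queue [AT, XB, QV, QJ, FZ, CC, MT, AI]
Visit AT; enqueue YA, SK, PY, FU → queue [XB, QV, QJ, FZ, CC, MT, AI, YA, SK, PY, FU]
Visit XB → queue [QV, QJ, FZ, CC, MT, AI, YA, SK, PY, FU]
Visit QV; enqueue BQ → queue [QJ, FZ, CC, MT, AI, YA, SK, PY, FU, BQ]
Visit QJ; enqueue EF → queue [FZ, CC, MT, AI, YA, SK, PY, FU, BQ, EF]
Visit FZ → queue [CC, MT, AI, YA, SK, PY, FU, BQ, EF]
Visit CC; enqueue KF → queue [MT, AI, YA, SK, PY, FU, BQ, EF, KF]
Visit MT; enqueue SW → queue [AI, YA, SK, PY, FU, BQ, EF, KF, SW]
Visit AI → queue [YA, SK, PY, FU, BQ, EF, KF, SW]
Visit YA → queue [SK, PY, FU, BQ, EF, KF, SW]
Visit SK → queue [PY, FU, BQ, EF, KF, SW]
Visit PY → queue [FU, BQ, EF, KF, SW]
Visit FU → queue [BQ, EF, KF, SW]
Visit BQ → queue [EF, KF, SW]
Visit EF → queue [KF, SW]
Visit KF → queue [SW]
Visit SW → queue []

UL KE BH AT XB QV QJ FZ CC MT AI YA SK PY FU BQ EF KF SW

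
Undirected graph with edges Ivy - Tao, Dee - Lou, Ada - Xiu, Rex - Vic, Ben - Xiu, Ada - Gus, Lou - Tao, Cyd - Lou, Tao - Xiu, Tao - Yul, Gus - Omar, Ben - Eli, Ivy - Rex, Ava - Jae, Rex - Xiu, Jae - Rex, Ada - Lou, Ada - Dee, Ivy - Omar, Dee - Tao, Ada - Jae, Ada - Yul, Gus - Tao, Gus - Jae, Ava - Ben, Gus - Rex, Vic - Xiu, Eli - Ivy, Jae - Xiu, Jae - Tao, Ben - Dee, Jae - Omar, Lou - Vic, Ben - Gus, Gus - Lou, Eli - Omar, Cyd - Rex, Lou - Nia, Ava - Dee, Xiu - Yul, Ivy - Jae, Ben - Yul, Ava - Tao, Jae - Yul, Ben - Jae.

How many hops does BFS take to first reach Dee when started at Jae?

2

Level 0: Jae
Level 1: Ada, Ava, Ben, Gus, Ivy, Omar, Rex, Tao, Xiu, Yul
Level 2: Cyd, Dee, Eli, Lou, Vic
Level 3: Nia
Dee first appears at level 2.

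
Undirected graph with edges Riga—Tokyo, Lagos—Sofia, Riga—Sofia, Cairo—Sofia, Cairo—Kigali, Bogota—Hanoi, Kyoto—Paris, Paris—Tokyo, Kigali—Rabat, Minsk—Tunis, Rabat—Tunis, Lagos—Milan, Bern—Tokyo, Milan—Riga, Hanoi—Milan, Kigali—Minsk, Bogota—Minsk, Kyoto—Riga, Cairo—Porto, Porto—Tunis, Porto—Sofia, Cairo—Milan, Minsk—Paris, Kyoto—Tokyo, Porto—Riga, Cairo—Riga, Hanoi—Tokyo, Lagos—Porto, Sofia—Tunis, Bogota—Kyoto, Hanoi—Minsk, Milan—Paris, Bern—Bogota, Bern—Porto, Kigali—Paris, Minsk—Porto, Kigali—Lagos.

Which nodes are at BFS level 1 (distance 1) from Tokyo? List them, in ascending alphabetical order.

Bern, Hanoi, Kyoto, Paris, Riga

Level 0: Tokyo
Level 1: Bern, Hanoi, Kyoto, Paris, Riga
Level 2: Bogota, Cairo, Kigali, Milan, Minsk, Porto, Sofia
Level 3: Lagos, Rabat, Tunis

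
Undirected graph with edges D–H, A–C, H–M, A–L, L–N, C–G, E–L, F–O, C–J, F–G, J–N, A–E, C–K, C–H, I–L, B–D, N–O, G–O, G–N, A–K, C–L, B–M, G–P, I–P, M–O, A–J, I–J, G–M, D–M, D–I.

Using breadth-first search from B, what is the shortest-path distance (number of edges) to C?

Level 0: B
Level 1: D, M
Level 2: G, H, I, O
Level 3: C, F, J, L, N, P
Level 4: A, E, K
C first appears at level 3.

3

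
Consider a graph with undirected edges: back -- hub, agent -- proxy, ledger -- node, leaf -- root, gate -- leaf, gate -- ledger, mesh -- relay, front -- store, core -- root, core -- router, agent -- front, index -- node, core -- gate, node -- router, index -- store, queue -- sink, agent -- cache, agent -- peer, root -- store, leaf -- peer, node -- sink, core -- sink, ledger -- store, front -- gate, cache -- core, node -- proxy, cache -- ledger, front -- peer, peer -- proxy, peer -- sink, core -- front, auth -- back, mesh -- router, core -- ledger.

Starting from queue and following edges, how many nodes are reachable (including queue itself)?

BFS from queue visits: queue, sink, peer, node, core, proxy, leaf, front, agent, router, ledger, index, root, gate, cache, store, mesh, relay
Reachable nodes: 18 of 21 total.

18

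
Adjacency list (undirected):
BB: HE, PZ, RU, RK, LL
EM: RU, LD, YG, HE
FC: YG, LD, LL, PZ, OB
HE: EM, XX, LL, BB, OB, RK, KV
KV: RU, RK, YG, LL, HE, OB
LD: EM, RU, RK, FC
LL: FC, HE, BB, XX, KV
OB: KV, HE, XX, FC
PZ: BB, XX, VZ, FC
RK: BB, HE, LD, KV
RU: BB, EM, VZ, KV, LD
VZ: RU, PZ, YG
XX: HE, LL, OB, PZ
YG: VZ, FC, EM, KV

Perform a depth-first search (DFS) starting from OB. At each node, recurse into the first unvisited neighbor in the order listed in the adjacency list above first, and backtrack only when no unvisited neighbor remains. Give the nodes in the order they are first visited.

OB, KV, RU, BB, HE, EM, LD, RK, FC, YG, VZ, PZ, XX, LL

Visit OB
OB → KV
KV → RU
RU → BB
BB → HE
HE → EM
EM → LD
LD → RK
LD → FC
FC → YG
YG → VZ
VZ → PZ
PZ → XX
XX → LL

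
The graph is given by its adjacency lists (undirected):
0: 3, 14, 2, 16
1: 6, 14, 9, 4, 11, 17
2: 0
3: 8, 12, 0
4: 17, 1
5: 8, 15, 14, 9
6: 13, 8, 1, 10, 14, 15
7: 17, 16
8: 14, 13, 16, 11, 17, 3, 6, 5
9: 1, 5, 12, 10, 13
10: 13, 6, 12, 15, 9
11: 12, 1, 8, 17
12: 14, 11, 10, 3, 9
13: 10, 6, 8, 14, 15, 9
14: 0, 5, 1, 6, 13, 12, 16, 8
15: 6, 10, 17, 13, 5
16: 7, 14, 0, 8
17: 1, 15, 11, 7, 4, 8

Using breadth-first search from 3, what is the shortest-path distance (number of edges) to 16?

Level 0: 3
Level 1: 0, 8, 12
Level 2: 2, 5, 6, 9, 10, 11, 13, 14, 16, 17
Level 3: 1, 4, 7, 15
16 first appears at level 2.

2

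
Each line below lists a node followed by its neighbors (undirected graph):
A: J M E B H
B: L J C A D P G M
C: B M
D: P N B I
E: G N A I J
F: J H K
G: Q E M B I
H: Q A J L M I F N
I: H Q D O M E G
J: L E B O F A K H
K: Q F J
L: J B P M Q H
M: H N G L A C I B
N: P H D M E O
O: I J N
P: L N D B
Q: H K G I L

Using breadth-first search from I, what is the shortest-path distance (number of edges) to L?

Level 0: I
Level 1: D, E, G, H, M, O, Q
Level 2: A, B, C, F, J, K, L, N, P
L first appears at level 2.

2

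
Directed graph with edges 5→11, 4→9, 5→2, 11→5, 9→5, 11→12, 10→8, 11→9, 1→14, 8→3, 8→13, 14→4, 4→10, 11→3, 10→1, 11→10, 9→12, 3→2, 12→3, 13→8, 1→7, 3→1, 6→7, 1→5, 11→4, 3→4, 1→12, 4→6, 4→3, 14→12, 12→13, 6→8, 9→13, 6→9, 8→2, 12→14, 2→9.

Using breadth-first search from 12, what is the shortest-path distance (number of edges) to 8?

Level 0: 12
Level 1: 3, 13, 14
Level 2: 1, 2, 4, 8
Level 3: 5, 6, 7, 9, 10
Level 4: 11
8 first appears at level 2.

2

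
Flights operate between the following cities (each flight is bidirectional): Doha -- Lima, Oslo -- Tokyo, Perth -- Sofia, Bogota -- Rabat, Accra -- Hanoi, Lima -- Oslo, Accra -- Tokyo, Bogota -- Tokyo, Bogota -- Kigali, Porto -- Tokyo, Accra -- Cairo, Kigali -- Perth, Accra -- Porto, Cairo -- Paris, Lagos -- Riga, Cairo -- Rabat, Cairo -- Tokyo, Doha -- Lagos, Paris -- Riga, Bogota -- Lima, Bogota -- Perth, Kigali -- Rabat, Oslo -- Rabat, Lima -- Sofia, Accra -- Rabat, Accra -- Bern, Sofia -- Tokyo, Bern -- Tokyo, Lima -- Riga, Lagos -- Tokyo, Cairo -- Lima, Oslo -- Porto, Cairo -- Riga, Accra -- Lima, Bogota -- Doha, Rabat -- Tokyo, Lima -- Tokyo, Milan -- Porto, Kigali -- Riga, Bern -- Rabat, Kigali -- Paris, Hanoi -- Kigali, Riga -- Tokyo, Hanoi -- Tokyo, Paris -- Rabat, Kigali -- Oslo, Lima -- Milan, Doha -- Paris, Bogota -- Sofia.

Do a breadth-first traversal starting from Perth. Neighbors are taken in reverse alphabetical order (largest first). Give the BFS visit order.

Perth → Sofia → Kigali → Bogota → Tokyo → Lima → Riga → Rabat → Paris → Oslo → Hanoi → Doha → Porto → Lagos → Cairo → Bern → Accra → Milan

Visit Perth; enqueue Sofia, Kigali, Bogota → queue [Sofia, Kigali, Bogota]
Visit Sofia; enqueue Tokyo, Lima → queue [Kigali, Bogota, Tokyo, Lima]
Visit Kigali; enqueue Riga, Rabat, Paris, Oslo, Hanoi → queue [Bogota, Tokyo, Lima, Riga, Rabat, Paris, Oslo, Hanoi]
Visit Bogota; enqueue Doha → queue [Tokyo, Lima, Riga, Rabat, Paris, Oslo, Hanoi, Doha]
Visit Tokyo; enqueue Porto, Lagos, Cairo, Bern, Accra → queue [Lima, Riga, Rabat, Paris, Oslo, Hanoi, Doha, Porto, Lagos, Cairo, Bern, Accra]
Visit Lima; enqueue Milan → queue [Riga, Rabat, Paris, Oslo, Hanoi, Doha, Porto, Lagos, Cairo, Bern, Accra, Milan]
Visit Riga → queue [Rabat, Paris, Oslo, Hanoi, Doha, Porto, Lagos, Cairo, Bern, Accra, Milan]
Visit Rabat → queue [Paris, Oslo, Hanoi, Doha, Porto, Lagos, Cairo, Bern, Accra, Milan]
Visit Paris → queue [Oslo, Hanoi, Doha, Porto, Lagos, Cairo, Bern, Accra, Milan]
Visit Oslo → queue [Hanoi, Doha, Porto, Lagos, Cairo, Bern, Accra, Milan]
Visit Hanoi → queue [Doha, Porto, Lagos, Cairo, Bern, Accra, Milan]
Visit Doha → queue [Porto, Lagos, Cairo, Bern, Accra, Milan]
Visit Porto → queue [Lagos, Cairo, Bern, Accra, Milan]
Visit Lagos → queue [Cairo, Bern, Accra, Milan]
Visit Cairo → queue [Bern, Accra, Milan]
Visit Bern → queue [Accra, Milan]
Visit Accra → queue [Milan]
Visit Milan → queue []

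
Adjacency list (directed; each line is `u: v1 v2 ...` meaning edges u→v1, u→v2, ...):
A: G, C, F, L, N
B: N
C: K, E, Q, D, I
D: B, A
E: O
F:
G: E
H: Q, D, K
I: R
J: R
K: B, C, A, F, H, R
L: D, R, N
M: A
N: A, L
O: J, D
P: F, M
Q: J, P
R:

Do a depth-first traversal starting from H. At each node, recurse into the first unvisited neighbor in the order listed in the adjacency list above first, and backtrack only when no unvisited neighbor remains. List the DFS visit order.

Visit H
H → Q
Q → J
J → R
Q → P
P → F
P → M
M → A
A → G
G → E
E → O
O → D
D → B
B → N
N → L
A → C
C → K
C → I

H, Q, J, R, P, F, M, A, G, E, O, D, B, N, L, C, K, I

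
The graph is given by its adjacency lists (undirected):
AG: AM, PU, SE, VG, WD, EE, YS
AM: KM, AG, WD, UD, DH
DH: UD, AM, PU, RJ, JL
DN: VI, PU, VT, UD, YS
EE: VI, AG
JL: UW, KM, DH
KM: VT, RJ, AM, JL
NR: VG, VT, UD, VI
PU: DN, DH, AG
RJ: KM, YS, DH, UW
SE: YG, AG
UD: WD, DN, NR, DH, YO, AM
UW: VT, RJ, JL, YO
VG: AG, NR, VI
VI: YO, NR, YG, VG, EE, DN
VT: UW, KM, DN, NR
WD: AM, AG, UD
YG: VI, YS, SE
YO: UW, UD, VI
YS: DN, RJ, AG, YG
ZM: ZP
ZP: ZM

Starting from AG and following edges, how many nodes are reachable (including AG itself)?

20

BFS from AG visits: AG, YS, WD, VG, SE, PU, EE, AM, YG, RJ, DN, UD, VI, NR, DH, KM, UW, VT, YO, JL
Reachable nodes: 20 of 22 total.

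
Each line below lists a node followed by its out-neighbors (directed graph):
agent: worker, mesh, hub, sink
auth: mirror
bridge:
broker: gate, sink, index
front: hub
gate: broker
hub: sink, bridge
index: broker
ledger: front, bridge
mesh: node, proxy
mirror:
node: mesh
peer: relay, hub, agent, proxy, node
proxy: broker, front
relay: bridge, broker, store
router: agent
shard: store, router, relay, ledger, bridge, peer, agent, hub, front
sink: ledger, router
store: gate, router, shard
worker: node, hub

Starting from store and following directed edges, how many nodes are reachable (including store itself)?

18

BFS from store visits: store, gate, router, shard, broker, agent, relay, ledger, bridge, peer, hub, front, sink, index, worker, mesh, proxy, node
Reachable nodes: 18 of 20 total.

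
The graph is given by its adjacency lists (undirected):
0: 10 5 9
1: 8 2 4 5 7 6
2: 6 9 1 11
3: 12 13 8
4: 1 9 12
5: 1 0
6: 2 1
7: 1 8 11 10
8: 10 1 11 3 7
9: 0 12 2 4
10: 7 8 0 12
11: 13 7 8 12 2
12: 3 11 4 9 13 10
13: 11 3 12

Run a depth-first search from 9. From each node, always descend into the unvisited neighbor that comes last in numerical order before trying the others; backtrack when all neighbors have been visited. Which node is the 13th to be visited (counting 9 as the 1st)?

4

Visit 9
9 → 12
12 → 13
13 → 11
11 → 8
8 → 10
10 → 7
7 → 1
1 → 6
6 → 2
1 → 5
5 → 0
1 → 4
8 → 3

Visit order: 9, 12, 13, 11, 8, 10, 7, 1, 6, 2, 5, 0, 4, 3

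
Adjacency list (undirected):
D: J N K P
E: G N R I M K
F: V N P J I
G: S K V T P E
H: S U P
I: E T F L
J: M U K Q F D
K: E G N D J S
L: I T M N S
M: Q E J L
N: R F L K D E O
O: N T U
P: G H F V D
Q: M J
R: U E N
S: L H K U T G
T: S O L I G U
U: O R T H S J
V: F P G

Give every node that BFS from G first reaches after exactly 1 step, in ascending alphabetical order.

E, K, P, S, T, V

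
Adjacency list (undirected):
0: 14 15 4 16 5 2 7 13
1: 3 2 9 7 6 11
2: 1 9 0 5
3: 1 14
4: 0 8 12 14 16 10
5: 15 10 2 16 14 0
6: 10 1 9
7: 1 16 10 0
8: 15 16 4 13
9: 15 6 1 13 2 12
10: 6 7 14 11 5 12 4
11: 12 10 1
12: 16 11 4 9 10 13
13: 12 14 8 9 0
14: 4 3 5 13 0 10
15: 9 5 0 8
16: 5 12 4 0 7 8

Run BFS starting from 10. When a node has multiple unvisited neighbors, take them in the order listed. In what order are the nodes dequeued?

10, 6, 7, 14, 11, 5, 12, 4, 1, 9, 16, 0, 3, 13, 15, 2, 8

Visit 10; enqueue 6, 7, 14, 11, 5, 12, 4 → queue [6, 7, 14, 11, 5, 12, 4]
Visit 6; enqueue 1, 9 → queue [7, 14, 11, 5, 12, 4, 1, 9]
Visit 7; enqueue 16, 0 → queue [14, 11, 5, 12, 4, 1, 9, 16, 0]
Visit 14; enqueue 3, 13 → queue [11, 5, 12, 4, 1, 9, 16, 0, 3, 13]
Visit 11 → queue [5, 12, 4, 1, 9, 16, 0, 3, 13]
Visit 5; enqueue 15, 2 → queue [12, 4, 1, 9, 16, 0, 3, 13, 15, 2]
Visit 12 → queue [4, 1, 9, 16, 0, 3, 13, 15, 2]
Visit 4; enqueue 8 → queue [1, 9, 16, 0, 3, 13, 15, 2, 8]
Visit 1 → queue [9, 16, 0, 3, 13, 15, 2, 8]
Visit 9 → queue [16, 0, 3, 13, 15, 2, 8]
Visit 16 → queue [0, 3, 13, 15, 2, 8]
Visit 0 → queue [3, 13, 15, 2, 8]
Visit 3 → queue [13, 15, 2, 8]
Visit 13 → queue [15, 2, 8]
Visit 15 → queue [2, 8]
Visit 2 → queue [8]
Visit 8 → queue []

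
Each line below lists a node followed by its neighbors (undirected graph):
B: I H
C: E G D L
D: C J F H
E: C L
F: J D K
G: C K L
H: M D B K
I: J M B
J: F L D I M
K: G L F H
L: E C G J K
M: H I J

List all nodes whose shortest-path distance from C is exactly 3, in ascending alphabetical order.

Level 0: C
Level 1: D, E, G, L
Level 2: F, H, J, K
Level 3: B, I, M

B, I, M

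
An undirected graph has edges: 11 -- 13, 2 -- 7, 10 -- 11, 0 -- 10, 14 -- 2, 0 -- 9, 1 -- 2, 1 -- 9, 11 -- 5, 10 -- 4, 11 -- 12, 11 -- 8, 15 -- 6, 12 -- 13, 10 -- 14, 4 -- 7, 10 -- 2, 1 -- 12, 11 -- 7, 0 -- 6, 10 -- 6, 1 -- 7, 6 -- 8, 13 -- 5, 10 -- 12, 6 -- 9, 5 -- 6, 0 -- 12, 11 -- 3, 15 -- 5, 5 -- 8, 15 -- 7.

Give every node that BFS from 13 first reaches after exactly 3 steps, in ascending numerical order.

2, 4, 9, 14

Level 0: 13
Level 1: 5, 11, 12
Level 2: 0, 1, 3, 6, 7, 8, 10, 15
Level 3: 2, 4, 9, 14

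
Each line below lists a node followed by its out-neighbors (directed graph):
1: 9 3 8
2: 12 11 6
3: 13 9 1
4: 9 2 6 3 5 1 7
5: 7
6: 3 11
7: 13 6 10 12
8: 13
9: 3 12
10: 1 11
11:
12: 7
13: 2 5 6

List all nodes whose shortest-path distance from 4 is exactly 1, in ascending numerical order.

1, 2, 3, 5, 6, 7, 9

Level 0: 4
Level 1: 1, 2, 3, 5, 6, 7, 9
Level 2: 8, 10, 11, 12, 13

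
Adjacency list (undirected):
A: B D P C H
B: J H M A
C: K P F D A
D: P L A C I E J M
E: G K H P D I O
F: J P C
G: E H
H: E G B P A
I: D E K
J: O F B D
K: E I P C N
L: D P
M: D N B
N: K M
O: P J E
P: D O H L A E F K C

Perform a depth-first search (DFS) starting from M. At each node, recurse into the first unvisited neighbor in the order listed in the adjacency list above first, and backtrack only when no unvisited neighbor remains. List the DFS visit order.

Visit M
M → D
D → P
P → O
O → J
J → F
F → C
C → K
K → E
E → G
G → H
H → B
B → A
E → I
K → N
P → L

M, D, P, O, J, F, C, K, E, G, H, B, A, I, N, L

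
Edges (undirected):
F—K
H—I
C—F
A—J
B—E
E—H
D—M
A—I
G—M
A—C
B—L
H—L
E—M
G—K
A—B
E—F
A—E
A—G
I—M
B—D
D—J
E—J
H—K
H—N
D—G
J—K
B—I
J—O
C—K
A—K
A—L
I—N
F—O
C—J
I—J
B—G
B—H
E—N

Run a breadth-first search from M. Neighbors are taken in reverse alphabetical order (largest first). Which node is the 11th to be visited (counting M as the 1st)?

K

Visit M; enqueue I, G, E, D → queue [I, G, E, D]
Visit I; enqueue N, J, H, B, A → queue [G, E, D, N, J, H, B, A]
Visit G; enqueue K → queue [E, D, N, J, H, B, A, K]
Visit E; enqueue F → queue [D, N, J, H, B, A, K, F]
Visit D → queue [N, J, H, B, A, K, F]
Visit N → queue [J, H, B, A, K, F]
Visit J; enqueue O, C → queue [H, B, A, K, F, O, C]
Visit H; enqueue L → queue [B, A, K, F, O, C, L]
Visit B → queue [A, K, F, O, C, L]
Visit A → queue [K, F, O, C, L]
Visit K → queue [F, O, C, L]
Visit F → queue [O, C, L]
Visit O → queue [C, L]
Visit C → queue [L]
Visit L → queue []

Visit order: M, I, G, E, D, N, J, H, B, A, K, F, O, C, L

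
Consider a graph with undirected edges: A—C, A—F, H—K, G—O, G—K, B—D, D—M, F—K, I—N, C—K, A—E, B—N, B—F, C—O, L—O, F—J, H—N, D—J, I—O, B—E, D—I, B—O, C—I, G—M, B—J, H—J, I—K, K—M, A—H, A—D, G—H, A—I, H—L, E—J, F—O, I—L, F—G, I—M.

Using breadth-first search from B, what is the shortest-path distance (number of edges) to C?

2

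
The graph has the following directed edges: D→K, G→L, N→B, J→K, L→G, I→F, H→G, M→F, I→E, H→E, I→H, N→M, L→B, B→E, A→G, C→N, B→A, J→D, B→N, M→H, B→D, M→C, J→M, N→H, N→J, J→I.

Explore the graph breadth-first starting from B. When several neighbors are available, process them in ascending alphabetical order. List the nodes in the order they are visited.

B -> A -> D -> E -> N -> G -> K -> H -> J -> M -> L -> I -> C -> F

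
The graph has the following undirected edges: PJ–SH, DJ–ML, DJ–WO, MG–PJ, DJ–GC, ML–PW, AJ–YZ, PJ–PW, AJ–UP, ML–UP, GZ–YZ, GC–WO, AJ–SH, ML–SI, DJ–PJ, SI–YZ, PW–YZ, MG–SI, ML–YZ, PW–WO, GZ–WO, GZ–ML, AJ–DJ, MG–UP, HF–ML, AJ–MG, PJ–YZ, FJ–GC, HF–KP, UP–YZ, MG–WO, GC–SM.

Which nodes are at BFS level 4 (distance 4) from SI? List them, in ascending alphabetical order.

FJ, SM

Level 0: SI
Level 1: MG, ML, YZ
Level 2: AJ, DJ, GZ, HF, PJ, PW, UP, WO
Level 3: GC, KP, SH
Level 4: FJ, SM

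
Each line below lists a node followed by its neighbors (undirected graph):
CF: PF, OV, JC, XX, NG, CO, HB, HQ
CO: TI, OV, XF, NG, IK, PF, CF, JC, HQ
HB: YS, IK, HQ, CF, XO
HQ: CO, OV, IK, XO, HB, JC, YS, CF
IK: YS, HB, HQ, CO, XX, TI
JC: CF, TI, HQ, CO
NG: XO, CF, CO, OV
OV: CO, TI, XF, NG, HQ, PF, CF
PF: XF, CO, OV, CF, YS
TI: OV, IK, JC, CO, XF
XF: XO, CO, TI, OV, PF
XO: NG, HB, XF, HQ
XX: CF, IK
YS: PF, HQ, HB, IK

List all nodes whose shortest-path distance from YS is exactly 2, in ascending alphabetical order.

CF, CO, JC, OV, TI, XF, XO, XX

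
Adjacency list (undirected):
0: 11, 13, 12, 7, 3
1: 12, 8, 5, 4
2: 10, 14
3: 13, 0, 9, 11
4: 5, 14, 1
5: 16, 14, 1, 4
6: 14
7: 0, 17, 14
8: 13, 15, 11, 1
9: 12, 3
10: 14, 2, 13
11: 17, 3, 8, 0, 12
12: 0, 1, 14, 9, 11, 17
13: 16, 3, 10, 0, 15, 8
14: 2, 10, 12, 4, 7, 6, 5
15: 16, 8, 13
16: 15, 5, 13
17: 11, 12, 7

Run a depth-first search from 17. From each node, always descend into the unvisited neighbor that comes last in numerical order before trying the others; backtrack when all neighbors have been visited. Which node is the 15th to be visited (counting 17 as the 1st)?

Visit 17
17 → 12
12 → 14
14 → 10
10 → 13
13 → 16
16 → 15
15 → 8
8 → 11
11 → 3
3 → 9
3 → 0
0 → 7
8 → 1
1 → 5
5 → 4
10 → 2
14 → 6

Visit order: 17, 12, 14, 10, 13, 16, 15, 8, 11, 3, 9, 0, 7, 1, 5, 4, 2, 6

5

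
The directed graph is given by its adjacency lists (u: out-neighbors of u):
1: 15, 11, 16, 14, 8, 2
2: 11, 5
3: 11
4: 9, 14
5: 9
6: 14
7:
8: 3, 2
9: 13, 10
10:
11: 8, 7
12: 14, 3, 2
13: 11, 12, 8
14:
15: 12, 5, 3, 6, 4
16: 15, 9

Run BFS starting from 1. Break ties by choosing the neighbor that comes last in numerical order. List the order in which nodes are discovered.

Visit 1; enqueue 16, 15, 14, 11, 8, 2 → queue [16, 15, 14, 11, 8, 2]
Visit 16; enqueue 9 → queue [15, 14, 11, 8, 2, 9]
Visit 15; enqueue 12, 6, 5, 4, 3 → queue [14, 11, 8, 2, 9, 12, 6, 5, 4, 3]
Visit 14 → queue [11, 8, 2, 9, 12, 6, 5, 4, 3]
Visit 11; enqueue 7 → queue [8, 2, 9, 12, 6, 5, 4, 3, 7]
Visit 8 → queue [2, 9, 12, 6, 5, 4, 3, 7]
Visit 2 → queue [9, 12, 6, 5, 4, 3, 7]
Visit 9; enqueue 13, 10 → queue [12, 6, 5, 4, 3, 7, 13, 10]
Visit 12 → queue [6, 5, 4, 3, 7, 13, 10]
Visit 6 → queue [5, 4, 3, 7, 13, 10]
Visit 5 → queue [4, 3, 7, 13, 10]
Visit 4 → queue [3, 7, 13, 10]
Visit 3 → queue [7, 13, 10]
Visit 7 → queue [13, 10]
Visit 13 → queue [10]
Visit 10 → queue []

1 → 16 → 15 → 14 → 11 → 8 → 2 → 9 → 12 → 6 → 5 → 4 → 3 → 7 → 13 → 10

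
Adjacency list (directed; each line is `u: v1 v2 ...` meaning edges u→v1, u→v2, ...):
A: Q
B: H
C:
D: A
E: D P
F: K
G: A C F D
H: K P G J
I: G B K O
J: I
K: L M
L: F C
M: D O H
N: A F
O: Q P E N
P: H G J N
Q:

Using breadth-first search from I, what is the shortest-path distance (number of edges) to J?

3

Level 0: I
Level 1: B, G, K, O
Level 2: A, C, D, E, F, H, L, M, N, P, Q
Level 3: J
J first appears at level 3.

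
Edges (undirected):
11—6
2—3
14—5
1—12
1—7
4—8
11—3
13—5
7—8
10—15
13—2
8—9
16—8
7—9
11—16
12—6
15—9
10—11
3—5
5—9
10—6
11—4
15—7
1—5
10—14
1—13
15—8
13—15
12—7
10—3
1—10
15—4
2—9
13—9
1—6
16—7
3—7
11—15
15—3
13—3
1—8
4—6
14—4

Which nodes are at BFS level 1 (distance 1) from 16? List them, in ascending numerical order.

Level 0: 16
Level 1: 7, 8, 11
Level 2: 1, 3, 4, 6, 9, 10, 12, 15
Level 3: 2, 5, 13, 14

7, 8, 11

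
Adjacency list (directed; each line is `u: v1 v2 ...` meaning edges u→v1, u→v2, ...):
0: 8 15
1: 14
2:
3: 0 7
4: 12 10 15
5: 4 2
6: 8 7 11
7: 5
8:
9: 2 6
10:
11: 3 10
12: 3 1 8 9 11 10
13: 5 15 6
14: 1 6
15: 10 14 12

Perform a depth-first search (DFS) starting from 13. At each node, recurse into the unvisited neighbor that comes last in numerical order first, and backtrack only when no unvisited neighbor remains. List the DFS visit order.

13, 15, 14, 6, 11, 10, 3, 7, 5, 4, 12, 9, 2, 8, 1, 0

Visit 13
13 → 15
15 → 14
14 → 6
6 → 11
11 → 10
11 → 3
3 → 7
7 → 5
5 → 4
4 → 12
12 → 9
9 → 2
12 → 8
12 → 1
3 → 0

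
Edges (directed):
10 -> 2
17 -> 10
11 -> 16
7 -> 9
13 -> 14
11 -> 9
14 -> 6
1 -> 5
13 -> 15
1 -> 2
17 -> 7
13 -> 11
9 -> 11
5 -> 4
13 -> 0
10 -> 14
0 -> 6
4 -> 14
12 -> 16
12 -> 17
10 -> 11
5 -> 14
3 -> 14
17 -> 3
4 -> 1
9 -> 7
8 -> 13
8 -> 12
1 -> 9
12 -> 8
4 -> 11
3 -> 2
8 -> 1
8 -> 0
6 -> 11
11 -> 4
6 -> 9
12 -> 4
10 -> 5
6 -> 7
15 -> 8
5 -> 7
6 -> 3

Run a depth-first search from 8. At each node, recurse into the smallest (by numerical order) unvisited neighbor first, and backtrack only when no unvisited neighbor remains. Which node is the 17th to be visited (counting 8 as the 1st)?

Visit 8
8 → 0
0 → 6
6 → 3
3 → 2
3 → 14
6 → 7
7 → 9
9 → 11
11 → 4
4 → 1
1 → 5
11 → 16
8 → 12
12 → 17
17 → 10
8 → 13
13 → 15

Visit order: 8, 0, 6, 3, 2, 14, 7, 9, 11, 4, 1, 5, 16, 12, 17, 10, 13, 15

13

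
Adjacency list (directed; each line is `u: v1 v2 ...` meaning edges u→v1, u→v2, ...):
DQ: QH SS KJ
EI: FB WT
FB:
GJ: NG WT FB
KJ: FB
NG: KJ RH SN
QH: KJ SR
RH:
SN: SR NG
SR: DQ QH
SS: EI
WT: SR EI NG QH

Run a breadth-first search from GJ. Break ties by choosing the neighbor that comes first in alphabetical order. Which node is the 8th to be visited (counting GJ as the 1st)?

Visit GJ; enqueue FB, NG, WT → queue [FB, NG, WT]
Visit FB → queue [NG, WT]
Visit NG; enqueue KJ, RH, SN → queue [WT, KJ, RH, SN]
Visit WT; enqueue EI, QH, SR → queue [KJ, RH, SN, EI, QH, SR]
Visit KJ → queue [RH, SN, EI, QH, SR]
Visit RH → queue [SN, EI, QH, SR]
Visit SN → queue [EI, QH, SR]
Visit EI → queue [QH, SR]
Visit QH → queue [SR]
Visit SR; enqueue DQ → queue [DQ]
Visit DQ; enqueue SS → queue [SS]
Visit SS → queue []

Visit order: GJ, FB, NG, WT, KJ, RH, SN, EI, QH, SR, DQ, SS

EI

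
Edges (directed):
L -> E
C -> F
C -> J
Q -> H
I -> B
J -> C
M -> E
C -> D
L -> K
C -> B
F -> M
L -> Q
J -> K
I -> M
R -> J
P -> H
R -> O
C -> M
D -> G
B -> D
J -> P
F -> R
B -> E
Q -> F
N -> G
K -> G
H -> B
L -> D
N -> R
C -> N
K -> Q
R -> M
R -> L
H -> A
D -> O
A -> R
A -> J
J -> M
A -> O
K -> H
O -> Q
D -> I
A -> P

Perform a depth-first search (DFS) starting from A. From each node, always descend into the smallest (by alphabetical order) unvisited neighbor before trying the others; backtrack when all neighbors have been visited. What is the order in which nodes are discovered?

Visit A
A → J
J → C
C → B
B → D
D → G
D → I
I → M
M → E
D → O
O → Q
Q → F
F → R
R → L
L → K
K → H
C → N
J → P

A, J, C, B, D, G, I, M, E, O, Q, F, R, L, K, H, N, P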